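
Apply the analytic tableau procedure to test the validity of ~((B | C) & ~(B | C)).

Assume the negation and expand:
Initial set: {~~((B | C) & ~(B | C))}.
~~((B | C) & ~(B | C)): α-rule — add (B | C), ~(B | C).
~(B | C): α-rule — add ~B, ~C.
(B | C): β-rule — branch into B  //  C.
  branch 1 (add B):
    × closes — contains both B and ~B.
  branch 2 (add C):
    × closes — contains both C and ~C.
All 2 branches close.
Every branch closed, so the negation is unsatisfiable and the formula is valid.

Valid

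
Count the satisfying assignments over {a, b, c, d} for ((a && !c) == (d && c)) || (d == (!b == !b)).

Initial set: {(((a && !c) == (d && c)) || (d == (!b == !b)))}.
(((a && !c) == (d && c)) || (d == (!b == !b))): β-rule — branch into ((a && !c) == (d && c))  //  (d == (!b == !b)).
  branch 1 (add ((a && !c) == (d && c))):
    ((a && !c) == (d && c)): β-rule — branch into (a && !c), (d && c)  //  !(a && !c), !(d && c).
      branch 1.1 (add (a && !c), (d && c)):
        (a && !c): α-rule — add a, !c.
        (d && c): α-rule — add d, c.
        × closes — contains both c and !c.
      branch 1.2 (add !(a && !c), !(d && c)):
        !(a && !c): β-rule — branch into !a  //  !!c.
          branch 1.2.1 (add !a):
            !(d && c): β-rule — branch into !d  //  !c.
              branch 1.2.1.1 (add !d):
                ○ open, literals {a=0, d=0}.
              branch 1.2.1.2 (add !c):
                ○ open, literals {a=0, c=0}.
          branch 1.2.2 (add !!c):
            !(d && c): β-rule — branch into !d  //  !c.
              branch 1.2.2.1 (add !d):
                ○ open, literals {c=1, d=0}.
              branch 1.2.2.2 (add !c):
                × closes — contains both c and !c.
  branch 2 (add (d == (!b == !b))):
    (d == (!b == !b)): β-rule — branch into d, (!b == !b)  //  !d, !(!b == !b).
      branch 2.1 (add d, (!b == !b)):
        (!b == !b): β-rule — branch into !b, !b  //  !!b, !!b.
          branch 2.1.1 (add !b, !b):
            ○ open, literals {b=0, d=1}.
          branch 2.1.2 (add !!b, !!b):
            ○ open, literals {b=1, d=1}.
      branch 2.2 (add !d, !(!b == !b)):
        !(!b == !b): β-rule — branch into !b, !!b  //  !!b, !b.
          branch 2.2.1 (add !b, !!b):
            × closes — contains both b and !b.
          branch 2.2.2 (add !!b, !b):
            × closes — contains both b and !b.
4 branches closed, 5 open.
Each open branch fixes some atoms; the unmentioned ones are free. Counting distinct full assignments: branch {a=0, d=0} (b, c) contributes 4 new; branch {a=0, c=0} (b, d) contributes 2 new; branch {c=1, d=0} (a, b) contributes 2 new; branch {b=0, d=1} (a, c) contributes 3 new; branch {b=1, d=1} (a, c) contributes 3 new. Total: 14.

14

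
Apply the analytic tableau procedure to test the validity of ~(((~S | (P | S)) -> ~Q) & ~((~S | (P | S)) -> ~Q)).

Assume the negation and expand:
Initial set: {F ~(((~S | (P | S)) -> ~Q) & ~((~S | (P | S)) -> ~Q))}.
F ~(((~S | (P | S)) -> ~Q) & ~((~S | (P | S)) -> ~Q)): α-rule — add T ((~S | (P | S)) -> ~Q), T ~((~S | (P | S)) -> ~Q).
T ~((~S | (P | S)) -> ~Q): α-rule — add T (~S | (P | S)), F ~Q.
T ((~S | (P | S)) -> ~Q): β-rule — branch into F (~S | (P | S))  //  T ~Q.
  branch 1 (add F (~S | (P | S))):
    F (~S | (P | S)): α-rule — add F ~S, F (P | S).
    F (P | S): α-rule — add F P, F S.
    × closes — contains both S and ~S.
  branch 2 (add T ~Q):
    × closes — contains both Q and ~Q.
All 2 branches close.
Every branch closed, so the negation is unsatisfiable and the formula is valid.

Valid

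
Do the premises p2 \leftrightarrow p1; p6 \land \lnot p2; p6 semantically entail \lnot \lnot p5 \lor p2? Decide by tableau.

No

Initial set: {T (p2 \leftrightarrow p1); T (p6 \land \lnot p2); T p6; F (\lnot \lnot p5 \lor p2)}.
T (p6 \land \lnot p2): α-rule — add T p6, T \lnot p2.
F (\lnot \lnot p5 \lor p2): α-rule — add F \lnot \lnot p5, F p2.
F \lnot \lnot p5: drop double negation, giving F p5.
T (p2 \leftrightarrow p1): β-rule — branch into T p2, T p1  //  F p2, F p1.
  branch 1 (add T p2, T p1):
    × closes — contains both p2 and \lnot p2.
  branch 2 (add F p2, F p1):
    ○ open, literals {p1=F, p2=F, p5=F, p6=T}.
1 branch closed, 1 open.
An open branch gives a countermodel: p1=F, p2=F, p5=F, p6=T (unmentioned atoms arbitrary); the premises hold there but the conclusion fails.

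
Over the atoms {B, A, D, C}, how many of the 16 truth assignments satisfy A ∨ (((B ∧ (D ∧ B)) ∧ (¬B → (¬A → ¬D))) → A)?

Initial set: {(A ∨ (((B ∧ (D ∧ B)) ∧ (¬B → (¬A → ¬D))) → A))}.
(A ∨ (((B ∧ (D ∧ B)) ∧ (¬B → (¬A → ¬D))) → A)): β-rule — branch into A  //  (((B ∧ (D ∧ B)) ∧ (¬B → (¬A → ¬D))) → A).
  branch 1 (add A):
    ○ open, literals {A=T}.
  branch 2 (add (((B ∧ (D ∧ B)) ∧ (¬B → (¬A → ¬D))) → A)):
    (((B ∧ (D ∧ B)) ∧ (¬B → (¬A → ¬D))) → A): β-rule — branch into ¬((B ∧ (D ∧ B)) ∧ (¬B → (¬A → ¬D)))  //  A.
      branch 2.1 (add ¬((B ∧ (D ∧ B)) ∧ (¬B → (¬A → ¬D)))):
        ¬((B ∧ (D ∧ B)) ∧ (¬B → (¬A → ¬D))): β-rule — branch into ¬(B ∧ (D ∧ B))  //  ¬(¬B → (¬A → ¬D)).
          branch 2.1.1 (add ¬(B ∧ (D ∧ B))):
            ¬(B ∧ (D ∧ B)): β-rule — branch into ¬B  //  ¬(D ∧ B).
              branch 2.1.1.1 (add ¬B):
                ○ open, literals {B=F}.
              branch 2.1.1.2 (add ¬(D ∧ B)):
                ¬(D ∧ B): β-rule — branch into ¬D  //  ¬B.
                  branch 2.1.1.2.1 (add ¬D):
                    ○ open, literals {D=F}.
                  branch 2.1.1.2.2 (add ¬B):
                    ○ open, literals {B=F}.
          branch 2.1.2 (add ¬(¬B → (¬A → ¬D))):
            ¬(¬B → (¬A → ¬D)): α-rule — add ¬B, ¬(¬A → ¬D).
            ¬(¬A → ¬D): α-rule — add ¬A, ¬¬D.
            ○ open, literals {A=F, B=F, D=T}.
      branch 2.2 (add A):
        ○ open, literals {A=T}.
0 branches closed, 6 open.
Each open branch fixes some atoms; the unmentioned ones are free. Counting distinct full assignments: branch {A=T} (B, D, C) contributes 8 new; branch {B=F} (A, D, C) contributes 4 new; branch {D=F} (B, A, C) contributes 2 new; branch {B=F} (A, D, C) contributes 0 new; branch {A=F, B=F, D=T} (C) contributes 0 new; branch {A=T} (B, D, C) contributes 0 new. Total: 14.

14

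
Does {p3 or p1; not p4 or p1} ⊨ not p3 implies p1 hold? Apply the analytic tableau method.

Yes

Initial set: {(p3 or p1); (not p4 or p1); not (not p3 implies p1)}.
not (not p3 implies p1): α-rule — add not p3, not p1.
(p3 or p1): β-rule — branch into p3  //  p1.
  branch 1 (add p3):
    × closes — contains both p3 and not p3.
  branch 2 (add p1):
    × closes — contains both p1 and not p1.
All 2 branches close.
Every branch closed, so the premises entail the conclusion.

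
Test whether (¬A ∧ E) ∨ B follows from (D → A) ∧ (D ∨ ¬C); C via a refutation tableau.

Initial set: {((D → A) ∧ (D ∨ ¬C)); C; ¬((¬A ∧ E) ∨ B)}.
((D → A) ∧ (D ∨ ¬C)): α-rule — add (D → A), (D ∨ ¬C).
¬((¬A ∧ E) ∨ B): α-rule — add ¬(¬A ∧ E), ¬B.
(D → A): β-rule — branch into ¬D  //  A.
  branch 1 (add ¬D):
    (D ∨ ¬C): β-rule — branch into D  //  ¬C.
      branch 1.1 (add D):
        × closes — contains both D and ¬D.
      branch 1.2 (add ¬C):
        × closes — contains both C and ¬C.
  branch 2 (add A):
    (D ∨ ¬C): β-rule — branch into D  //  ¬C.
      branch 2.1 (add D):
        ¬(¬A ∧ E): β-rule — branch into ¬¬A  //  ¬E.
          branch 2.1.1 (add ¬¬A):
            ○ open, literals {A=true, B=false, C=true, D=true}.
          branch 2.1.2 (add ¬E):
            ○ open, literals {A=true, B=false, C=true, D=true, E=false}.
      branch 2.2 (add ¬C):
        × closes — contains both C and ¬C.
3 branches closed, 2 open.
An open branch gives a countermodel: A=true, B=false, C=true, D=true (unmentioned atoms arbitrary); the premises hold there but the conclusion fails.

No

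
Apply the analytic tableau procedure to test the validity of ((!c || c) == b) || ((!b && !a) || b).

Assume the negation and expand:
Initial set: {!(((!c || c) == b) || ((!b && !a) || b))}.
!(((!c || c) == b) || ((!b && !a) || b)): α-rule — add !((!c || c) == b), !((!b && !a) || b).
!((!b && !a) || b): α-rule — add !(!b && !a), !b.
!((!c || c) == b): β-rule — branch into (!c || c), !b  //  !(!c || c), b.
  branch 1 (add (!c || c), !b):
    !(!b && !a): β-rule — branch into !!b  //  !!a.
      branch 1.1 (add !!b):
        × closes — contains both b and !b.
      branch 1.2 (add !!a):
        (!c || c): β-rule — branch into !c  //  c.
          branch 1.2.1 (add !c):
            ○ open, literals {a=1, b=0, c=0}.
          branch 1.2.2 (add c):
            ○ open, literals {a=1, b=0, c=1}.
  branch 2 (add !(!c || c), b):
    × closes — contains both b and !b.
2 branches closed, 2 open.
An open branch gives a countermodel: a=1, b=0, c=0 (unmentioned atoms arbitrary); under it the original formula is false.

Not valid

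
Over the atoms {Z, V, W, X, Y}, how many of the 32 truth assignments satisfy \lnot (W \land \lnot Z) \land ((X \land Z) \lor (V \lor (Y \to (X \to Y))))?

Initial set: {T (\lnot (W \land \lnot Z) \land ((X \land Z) \lor (V \lor (Y \to (X \to Y)))))}.
T (\lnot (W \land \lnot Z) \land ((X \land Z) \lor (V \lor (Y \to (X \to Y))))): α-rule — add T \lnot (W \land \lnot Z), T ((X \land Z) \lor (V \lor (Y \to (X \to Y)))).
T \lnot (W \land \lnot Z): β-rule — branch into F W  //  F \lnot Z.
  branch 1 (add F W):
    T ((X \land Z) \lor (V \lor (Y \to (X \to Y)))): β-rule — branch into T (X \land Z)  //  T (V \lor (Y \to (X \to Y))).
      branch 1.1 (add T (X \land Z)):
        T (X \land Z): α-rule — add T X, T Z.
        ○ open, literals {W=F, X=T, Z=T}.
      branch 1.2 (add T (V \lor (Y \to (X \to Y)))):
        T (V \lor (Y \to (X \to Y))): β-rule — branch into T V  //  T (Y \to (X \to Y)).
          branch 1.2.1 (add T V):
            ○ open, literals {V=T, W=F}.
          branch 1.2.2 (add T (Y \to (X \to Y))):
            T (Y \to (X \to Y)): β-rule — branch into F Y  //  T (X \to Y).
              branch 1.2.2.1 (add F Y):
                ○ open, literals {W=F, Y=F}.
              branch 1.2.2.2 (add T (X \to Y)):
                T (X \to Y): β-rule — branch into F X  //  T Y.
                  branch 1.2.2.2.1 (add F X):
                    ○ open, literals {W=F, X=F}.
                  branch 1.2.2.2.2 (add T Y):
                    ○ open, literals {W=F, Y=T}.
  branch 2 (add F \lnot Z):
    T ((X \land Z) \lor (V \lor (Y \to (X \to Y)))): β-rule — branch into T (X \land Z)  //  T (V \lor (Y \to (X \to Y))).
      branch 2.1 (add T (X \land Z)):
        T (X \land Z): α-rule — add T X, T Z.
        ○ open, literals {X=T, Z=T}.
      branch 2.2 (add T (V \lor (Y \to (X \to Y)))):
        T (V \lor (Y \to (X \to Y))): β-rule — branch into T V  //  T (Y \to (X \to Y)).
          branch 2.2.1 (add T V):
            ○ open, literals {V=T, Z=T}.
          branch 2.2.2 (add T (Y \to (X \to Y))):
            T (Y \to (X \to Y)): β-rule — branch into F Y  //  T (X \to Y).
              branch 2.2.2.1 (add F Y):
                ○ open, literals {Y=F, Z=T}.
              branch 2.2.2.2 (add T (X \to Y)):
                T (X \to Y): β-rule — branch into F X  //  T Y.
                  branch 2.2.2.2.1 (add F X):
                    ○ open, literals {X=F, Z=T}.
                  branch 2.2.2.2.2 (add T Y):
                    ○ open, literals {Y=T, Z=T}.
0 branches closed, 10 open.
Each open branch fixes some atoms; the unmentioned ones are free. Counting distinct full assignments: branch {W=F, X=T, Z=T} (V, Y) contributes 4 new; branch {V=T, W=F} (Z, X, Y) contributes 6 new; branch {W=F, Y=F} (Z, V, X) contributes 3 new; branch {W=F, X=F} (Z, V, Y) contributes 2 new; branch {W=F, Y=T} (Z, V, X) contributes 1 new; branch {X=T, Z=T} (V, W, Y) contributes 4 new; branch {V=T, Z=T} (W, X, Y) contributes 2 new; branch {Y=F, Z=T} (V, W, X) contributes 1 new; branch {X=F, Z=T} (V, W, Y) contributes 1 new; branch {Y=T, Z=T} (V, W, X) contributes 0 new. Total: 24.

24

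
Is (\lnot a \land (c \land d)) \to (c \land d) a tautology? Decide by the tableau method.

Valid

Assume the negation and expand:
Initial set: {F ((\lnot a \land (c \land d)) \to (c \land d))}.
F ((\lnot a \land (c \land d)) \to (c \land d)): α-rule — add T (\lnot a \land (c \land d)), F (c \land d).
T (\lnot a \land (c \land d)): α-rule — add T \lnot a, T (c \land d).
T (c \land d): α-rule — add T c, T d.
F (c \land d): β-rule — branch into F c  //  F d.
  branch 1 (add F c):
    × closes — contains both c and \lnot c.
  branch 2 (add F d):
    × closes — contains both d and \lnot d.
All 2 branches close.
Every branch closed, so the negation is unsatisfiable and the formula is valid.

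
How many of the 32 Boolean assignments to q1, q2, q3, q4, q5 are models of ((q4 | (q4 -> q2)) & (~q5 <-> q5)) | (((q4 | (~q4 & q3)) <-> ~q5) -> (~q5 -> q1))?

Initial set: {T (((q4 | (q4 -> q2)) & (~q5 <-> q5)) | (((q4 | (~q4 & q3)) <-> ~q5) -> (~q5 -> q1)))}.
T (((q4 | (q4 -> q2)) & (~q5 <-> q5)) | (((q4 | (~q4 & q3)) <-> ~q5) -> (~q5 -> q1))): β-rule — branch into T ((q4 | (q4 -> q2)) & (~q5 <-> q5))  //  T (((q4 | (~q4 & q3)) <-> ~q5) -> (~q5 -> q1)).
  branch 1 (add T ((q4 | (q4 -> q2)) & (~q5 <-> q5))):
    T ((q4 | (q4 -> q2)) & (~q5 <-> q5)): α-rule — add T (q4 | (q4 -> q2)), T (~q5 <-> q5).
    T (q4 | (q4 -> q2)): β-rule — branch into T q4  //  T (q4 -> q2).
      branch 1.1 (add T q4):
        T (~q5 <-> q5): β-rule — branch into T ~q5, T q5  //  F ~q5, F q5.
          branch 1.1.1 (add T ~q5, T q5):
            × closes — contains both q5 and ~q5.
          branch 1.1.2 (add F ~q5, F q5):
            × closes — contains both q5 and ~q5.
      branch 1.2 (add T (q4 -> q2)):
        T (~q5 <-> q5): β-rule — branch into T ~q5, T q5  //  F ~q5, F q5.
          branch 1.2.1 (add T ~q5, T q5):
            × closes — contains both q5 and ~q5.
          branch 1.2.2 (add F ~q5, F q5):
            × closes — contains both q5 and ~q5.
  branch 2 (add T (((q4 | (~q4 & q3)) <-> ~q5) -> (~q5 -> q1))):
    T (((q4 | (~q4 & q3)) <-> ~q5) -> (~q5 -> q1)): β-rule — branch into F ((q4 | (~q4 & q3)) <-> ~q5)  //  T (~q5 -> q1).
      branch 2.1 (add F ((q4 | (~q4 & q3)) <-> ~q5)):
        F ((q4 | (~q4 & q3)) <-> ~q5): β-rule — branch into T (q4 | (~q4 & q3)), F ~q5  //  F (q4 | (~q4 & q3)), T ~q5.
          branch 2.1.1 (add T (q4 | (~q4 & q3)), F ~q5):
            T (q4 | (~q4 & q3)): β-rule — branch into T q4  //  T (~q4 & q3).
              branch 2.1.1.1 (add T q4):
                ○ open, literals {q4=true, q5=true}.
              branch 2.1.1.2 (add T (~q4 & q3)):
                T (~q4 & q3): α-rule — add T ~q4, T q3.
                ○ open, literals {q3=true, q4=false, q5=true}.
          branch 2.1.2 (add F (q4 | (~q4 & q3)), T ~q5):
            F (q4 | (~q4 & q3)): α-rule — add F q4, F (~q4 & q3).
            F (~q4 & q3): β-rule — branch into F ~q4  //  F q3.
              branch 2.1.2.1 (add F ~q4):
                × closes — contains both q4 and ~q4.
              branch 2.1.2.2 (add F q3):
                ○ open, literals {q3=false, q4=false, q5=false}.
      branch 2.2 (add T (~q5 -> q1)):
        T (~q5 -> q1): β-rule — branch into F ~q5  //  T q1.
          branch 2.2.1 (add F ~q5):
            ○ open, literals {q5=true}.
          branch 2.2.2 (add T q1):
            ○ open, literals {q1=true}.
5 branches closed, 5 open.
Each open branch fixes some atoms; the unmentioned ones are free. Counting distinct full assignments: branch {q4=true, q5=true} (q1, q2, q3) contributes 8 new; branch {q3=true, q4=false, q5=true} (q1, q2) contributes 4 new; branch {q3=false, q4=false, q5=false} (q1, q2) contributes 4 new; branch {q5=true} (q1, q2, q3, q4) contributes 4 new; branch {q1=true} (q2, q3, q4, q5) contributes 6 new. Total: 26.

26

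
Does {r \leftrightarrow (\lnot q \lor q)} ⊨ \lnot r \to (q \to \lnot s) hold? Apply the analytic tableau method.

Initial set: {(r \leftrightarrow (\lnot q \lor q)); \lnot (\lnot r \to (q \to \lnot s))}.
\lnot (\lnot r \to (q \to \lnot s)): α-rule — add \lnot r, \lnot (q \to \lnot s).
\lnot (q \to \lnot s): α-rule — add q, \lnot \lnot s.
(r \leftrightarrow (\lnot q \lor q)): β-rule — branch into r, (\lnot q \lor q)  //  \lnot r, \lnot (\lnot q \lor q).
  branch 1 (add r, (\lnot q \lor q)):
    × closes — contains both r and \lnot r.
  branch 2 (add \lnot r, \lnot (\lnot q \lor q)):
    \lnot (\lnot q \lor q): α-rule — add \lnot \lnot q, \lnot q.
    × closes — contains both q and \lnot q.
All 2 branches close.
Every branch closed, so the premises entail the conclusion.

Yes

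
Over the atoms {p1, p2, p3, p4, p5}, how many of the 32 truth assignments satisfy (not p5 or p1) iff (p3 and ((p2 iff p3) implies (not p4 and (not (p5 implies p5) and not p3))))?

12

Initial set: {((not p5 or p1) iff (p3 and ((p2 iff p3) implies (not p4 and (not (p5 implies p5) and not p3)))))}.
((not p5 or p1) iff (p3 and ((p2 iff p3) implies (not p4 and (not (p5 implies p5) and not p3))))): β-rule — branch into (not p5 or p1), (p3 and ((p2 iff p3) implies (not p4 and (not (p5 implies p5) and not p3))))  //  not (not p5 or p1), not (p3 and ((p2 iff p3) implies (not p4 and (not (p5 implies p5) and not p3)))).
  branch 1 (add (not p5 or p1), (p3 and ((p2 iff p3) implies (not p4 and (not (p5 implies p5) and not p3))))):
    (p3 and ((p2 iff p3) implies (not p4 and (not (p5 implies p5) and not p3)))): α-rule — add p3, ((p2 iff p3) implies (not p4 and (not (p5 implies p5) and not p3))).
    (not p5 or p1): β-rule — branch into not p5  //  p1.
      branch 1.1 (add not p5):
        ((p2 iff p3) implies (not p4 and (not (p5 implies p5) and not p3))): β-rule — branch into not (p2 iff p3)  //  (not p4 and (not (p5 implies p5) and not p3)).
          branch 1.1.1 (add not (p2 iff p3)):
            not (p2 iff p3): β-rule — branch into p2, not p3  //  not p2, p3.
              branch 1.1.1.1 (add p2, not p3):
                × closes — contains both p3 and not p3.
              branch 1.1.1.2 (add not p2, p3):
                ○ open, literals {p2=false, p3=true, p5=false}.
          branch 1.1.2 (add (not p4 and (not (p5 implies p5) and not p3))):
            (not p4 and (not (p5 implies p5) and not p3)): α-rule — add not p4, (not (p5 implies p5) and not p3).
            (not (p5 implies p5) and not p3): α-rule — add not (p5 implies p5), not p3.
            × closes — contains both p3 and not p3.
      branch 1.2 (add p1):
        ((p2 iff p3) implies (not p4 and (not (p5 implies p5) and not p3))): β-rule — branch into not (p2 iff p3)  //  (not p4 and (not (p5 implies p5) and not p3)).
          branch 1.2.1 (add not (p2 iff p3)):
            not (p2 iff p3): β-rule — branch into p2, not p3  //  not p2, p3.
              branch 1.2.1.1 (add p2, not p3):
                × closes — contains both p3 and not p3.
              branch 1.2.1.2 (add not p2, p3):
                ○ open, literals {p1=true, p2=false, p3=true}.
          branch 1.2.2 (add (not p4 and (not (p5 implies p5) and not p3))):
            (not p4 and (not (p5 implies p5) and not p3)): α-rule — add not p4, (not (p5 implies p5) and not p3).
            (not (p5 implies p5) and not p3): α-rule — add not (p5 implies p5), not p3.
            × closes — contains both p3 and not p3.
  branch 2 (add not (not p5 or p1), not (p3 and ((p2 iff p3) implies (not p4 and (not (p5 implies p5) and not p3))))):
    not (not p5 or p1): α-rule — add not not p5, not p1.
    not (p3 and ((p2 iff p3) implies (not p4 and (not (p5 implies p5) and not p3)))): β-rule — branch into not p3  //  not ((p2 iff p3) implies (not p4 and (not (p5 implies p5) and not p3))).
      branch 2.1 (add not p3):
        ○ open, literals {p1=false, p3=false, p5=true}.
      branch 2.2 (add not ((p2 iff p3) implies (not p4 and (not (p5 implies p5) and not p3)))):
        not ((p2 iff p3) implies (not p4 and (not (p5 implies p5) and not p3))): α-rule — add (p2 iff p3), not (not p4 and (not (p5 implies p5) and not p3)).
        (p2 iff p3): β-rule — branch into p2, p3  //  not p2, not p3.
          branch 2.2.1 (add p2, p3):
            not (not p4 and (not (p5 implies p5) and not p3)): β-rule — branch into not not p4  //  not (not (p5 implies p5) and not p3).
              branch 2.2.1.1 (add not not p4):
                ○ open, literals {p1=false, p2=true, p3=true, p4=true, p5=true}.
              branch 2.2.1.2 (add not (not (p5 implies p5) and not p3)):
                not (not (p5 implies p5) and not p3): β-rule — branch into not not (p5 implies p5)  //  not not p3.
                  branch 2.2.1.2.1 (add not not (p5 implies p5)):
                    not not (p5 implies p5): β-rule — branch into not p5  //  p5.
                      branch 2.2.1.2.1.1 (add not p5):
                        × closes — contains both p5 and not p5.
                      branch 2.2.1.2.1.2 (add p5):
                        ○ open, literals {p1=false, p2=true, p3=true, p5=true}.
                  branch 2.2.1.2.2 (add not not p3):
                    ○ open, literals {p1=false, p2=true, p3=true, p5=true}.
          branch 2.2.2 (add not p2, not p3):
            not (not p4 and (not (p5 implies p5) and not p3)): β-rule — branch into not not p4  //  not (not (p5 implies p5) and not p3).
              branch 2.2.2.1 (add not not p4):
                ○ open, literals {p1=false, p2=false, p3=false, p4=true, p5=true}.
              branch 2.2.2.2 (add not (not (p5 implies p5) and not p3)):
                not (not (p5 implies p5) and not p3): β-rule — branch into not not (p5 implies p5)  //  not not p3.
                  branch 2.2.2.2.1 (add not not (p5 implies p5)):
                    not not (p5 implies p5): β-rule — branch into not p5  //  p5.
                      branch 2.2.2.2.1.1 (add not p5):
                        × closes — contains both p5 and not p5.
                      branch 2.2.2.2.1.2 (add p5):
                        ○ open, literals {p1=false, p2=false, p3=false, p5=true}.
                  branch 2.2.2.2.2 (add not not p3):
                    × closes — contains both p3 and not p3.
7 branches closed, 8 open.
Each open branch fixes some atoms; the unmentioned ones are free. Counting distinct full assignments: branch {p2=false, p3=true, p5=false} (p1, p4) contributes 4 new; branch {p1=true, p2=false, p3=true} (p4, p5) contributes 2 new; branch {p1=false, p3=false, p5=true} (p2, p4) contributes 4 new; branch {p1=false, p2=true, p3=true, p4=true, p5=true} (none free) contributes 1 new; branch {p1=false, p2=true, p3=true, p5=true} (p4) contributes 1 new; branch {p1=false, p2=true, p3=true, p5=true} (p4) contributes 0 new; branch {p1=false, p2=false, p3=false, p4=true, p5=true} (none free) contributes 0 new; branch {p1=false, p2=false, p3=false, p5=true} (p4) contributes 0 new. Total: 12.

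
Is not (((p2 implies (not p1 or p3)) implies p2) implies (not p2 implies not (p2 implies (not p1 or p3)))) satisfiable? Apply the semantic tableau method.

Initial set: {not (((p2 implies (not p1 or p3)) implies p2) implies (not p2 implies not (p2 implies (not p1 or p3))))}.
not (((p2 implies (not p1 or p3)) implies p2) implies (not p2 implies not (p2 implies (not p1 or p3)))): α-rule — add ((p2 implies (not p1 or p3)) implies p2), not (not p2 implies not (p2 implies (not p1 or p3))).
not (not p2 implies not (p2 implies (not p1 or p3))): α-rule — add not p2, not not (p2 implies (not p1 or p3)).
((p2 implies (not p1 or p3)) implies p2): β-rule — branch into not (p2 implies (not p1 or p3))  //  p2.
  branch 1 (add not (p2 implies (not p1 or p3))):
    not (p2 implies (not p1 or p3)): α-rule — add p2, not (not p1 or p3).
    × closes — contains both p2 and not p2.
  branch 2 (add p2):
    × closes — contains both p2 and not p2.
All 2 branches close.
Every branch closed; the formula is unsatisfiable.

Unsatisfiable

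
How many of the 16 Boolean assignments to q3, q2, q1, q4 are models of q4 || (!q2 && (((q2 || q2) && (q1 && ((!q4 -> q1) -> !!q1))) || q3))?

Initial set: {(q4 || (!q2 && (((q2 || q2) && (q1 && ((!q4 -> q1) -> !!q1))) || q3)))}.
(q4 || (!q2 && (((q2 || q2) && (q1 && ((!q4 -> q1) -> !!q1))) || q3))): β-rule — branch into q4  //  (!q2 && (((q2 || q2) && (q1 && ((!q4 -> q1) -> !!q1))) || q3)).
  branch 1 (add q4):
    ○ open, literals {q4=1}.
  branch 2 (add (!q2 && (((q2 || q2) && (q1 && ((!q4 -> q1) -> !!q1))) || q3))):
    (!q2 && (((q2 || q2) && (q1 && ((!q4 -> q1) -> !!q1))) || q3)): α-rule — add !q2, (((q2 || q2) && (q1 && ((!q4 -> q1) -> !!q1))) || q3).
    (((q2 || q2) && (q1 && ((!q4 -> q1) -> !!q1))) || q3): β-rule — branch into ((q2 || q2) && (q1 && ((!q4 -> q1) -> !!q1)))  //  q3.
      branch 2.1 (add ((q2 || q2) && (q1 && ((!q4 -> q1) -> !!q1)))):
        ((q2 || q2) && (q1 && ((!q4 -> q1) -> !!q1))): α-rule — add (q2 || q2), (q1 && ((!q4 -> q1) -> !!q1)).
        (q1 && ((!q4 -> q1) -> !!q1)): α-rule — add q1, ((!q4 -> q1) -> !!q1).
        (q2 || q2): β-rule — branch into q2  //  q2.
          branch 2.1.1 (add q2):
            × closes — contains both q2 and !q2.
          branch 2.1.2 (add q2):
            × closes — contains both q2 and !q2.
      branch 2.2 (add q3):
        ○ open, literals {q2=0, q3=1}.
2 branches closed, 2 open.
Each open branch fixes some atoms; the unmentioned ones are free. Counting distinct full assignments: branch {q4=1} (q3, q2, q1) contributes 8 new; branch {q2=0, q3=1} (q1, q4) contributes 2 new. Total: 10.

10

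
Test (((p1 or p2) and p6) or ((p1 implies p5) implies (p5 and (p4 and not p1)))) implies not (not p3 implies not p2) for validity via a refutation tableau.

Assume the negation and expand:
Initial set: {F ((((p1 or p2) and p6) or ((p1 implies p5) implies (p5 and (p4 and not p1)))) implies not (not p3 implies not p2))}.
F ((((p1 or p2) and p6) or ((p1 implies p5) implies (p5 and (p4 and not p1)))) implies not (not p3 implies not p2)): α-rule — add T (((p1 or p2) and p6) or ((p1 implies p5) implies (p5 and (p4 and not p1)))), F not (not p3 implies not p2).
T (((p1 or p2) and p6) or ((p1 implies p5) implies (p5 and (p4 and not p1)))): β-rule — branch into T ((p1 or p2) and p6)  //  T ((p1 implies p5) implies (p5 and (p4 and not p1))).
  branch 1 (add T ((p1 or p2) and p6)):
    T ((p1 or p2) and p6): α-rule — add T (p1 or p2), T p6.
    F not (not p3 implies not p2): β-rule — branch into F not p3  //  T not p2.
      branch 1.1 (add F not p3):
        T (p1 or p2): β-rule — branch into T p1  //  T p2.
          branch 1.1.1 (add T p1):
            ○ open, literals {p1=true, p3=true, p6=true}.
          branch 1.1.2 (add T p2):
            ○ open, literals {p2=true, p3=true, p6=true}.
      branch 1.2 (add T not p2):
        T (p1 or p2): β-rule — branch into T p1  //  T p2.
          branch 1.2.1 (add T p1):
            ○ open, literals {p1=true, p2=false, p6=true}.
          branch 1.2.2 (add T p2):
            × closes — contains both p2 and not p2.
  branch 2 (add T ((p1 implies p5) implies (p5 and (p4 and not p1)))):
    F not (not p3 implies not p2): β-rule — branch into F not p3  //  T not p2.
      branch 2.1 (add F not p3):
        T ((p1 implies p5) implies (p5 and (p4 and not p1))): β-rule — branch into F (p1 implies p5)  //  T (p5 and (p4 and not p1)).
          branch 2.1.1 (add F (p1 implies p5)):
            F (p1 implies p5): α-rule — add T p1, F p5.
            ○ open, literals {p1=true, p3=true, p5=false}.
          branch 2.1.2 (add T (p5 and (p4 and not p1))):
            T (p5 and (p4 and not p1)): α-rule — add T p5, T (p4 and not p1).
            T (p4 and not p1): α-rule — add T p4, T not p1.
            ○ open, literals {p1=false, p3=true, p4=true, p5=true}.
      branch 2.2 (add T not p2):
        T ((p1 implies p5) implies (p5 and (p4 and not p1))): β-rule — branch into F (p1 implies p5)  //  T (p5 and (p4 and not p1)).
          branch 2.2.1 (add F (p1 implies p5)):
            F (p1 implies p5): α-rule — add T p1, F p5.
            ○ open, literals {p1=true, p2=false, p5=false}.
          branch 2.2.2 (add T (p5 and (p4 and not p1))):
            T (p5 and (p4 and not p1)): α-rule — add T p5, T (p4 and not p1).
            T (p4 and not p1): α-rule — add T p4, T not p1.
            ○ open, literals {p1=false, p2=false, p4=true, p5=true}.
1 branch closed, 7 open.
An open branch gives a countermodel: p1=true, p3=true, p6=true (unmentioned atoms arbitrary); under it the original formula is false.

Not valid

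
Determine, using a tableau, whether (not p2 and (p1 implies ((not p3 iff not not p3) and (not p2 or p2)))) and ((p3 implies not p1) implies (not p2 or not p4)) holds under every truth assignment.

Not valid

Assume the negation and expand:
Initial set: {not ((not p2 and (p1 implies ((not p3 iff not not p3) and (not p2 or p2)))) and ((p3 implies not p1) implies (not p2 or not p4)))}.
not ((not p2 and (p1 implies ((not p3 iff not not p3) and (not p2 or p2)))) and ((p3 implies not p1) implies (not p2 or not p4))): β-rule — branch into not (not p2 and (p1 implies ((not p3 iff not not p3) and (not p2 or p2))))  //  not ((p3 implies not p1) implies (not p2 or not p4)).
  branch 1 (add not (not p2 and (p1 implies ((not p3 iff not not p3) and (not p2 or p2))))):
    not (not p2 and (p1 implies ((not p3 iff not not p3) and (not p2 or p2)))): β-rule — branch into not not p2  //  not (p1 implies ((not p3 iff not not p3) and (not p2 or p2))).
      branch 1.1 (add not not p2):
        ○ open, literals {p2=T}.
      branch 1.2 (add not (p1 implies ((not p3 iff not not p3) and (not p2 or p2)))):
        not (p1 implies ((not p3 iff not not p3) and (not p2 or p2))): α-rule — add p1, not ((not p3 iff not not p3) and (not p2 or p2)).
        not ((not p3 iff not not p3) and (not p2 or p2)): β-rule — branch into not (not p3 iff not not p3)  //  not (not p2 or p2).
          branch 1.2.1 (add not (not p3 iff not not p3)):
            not (not p3 iff not not p3): β-rule — branch into not p3, not not not p3  //  not not p3, not not p3.
              branch 1.2.1.1 (add not p3, not not not p3):
                not not not p3: drop double negation, giving not p3.
                ○ open, literals {p1=T, p3=F}.
              branch 1.2.1.2 (add not not p3, not not p3):
                not not p3: drop double negation, giving p3.
                ○ open, literals {p1=T, p3=T}.
          branch 1.2.2 (add not (not p2 or p2)):
            not (not p2 or p2): α-rule — add not not p2, not p2.
            × closes — contains both p2 and not p2.
  branch 2 (add not ((p3 implies not p1) implies (not p2 or not p4))):
    not ((p3 implies not p1) implies (not p2 or not p4)): α-rule — add (p3 implies not p1), not (not p2 or not p4).
    not (not p2 or not p4): α-rule — add not not p2, not not p4.
    (p3 implies not p1): β-rule — branch into not p3  //  not p1.
      branch 2.1 (add not p3):
        ○ open, literals {p2=T, p3=F, p4=T}.
      branch 2.2 (add not p1):
        ○ open, literals {p1=F, p2=T, p4=T}.
1 branch closed, 5 open.
An open branch gives a countermodel: p2=T (unmentioned atoms arbitrary); under it the original formula is false.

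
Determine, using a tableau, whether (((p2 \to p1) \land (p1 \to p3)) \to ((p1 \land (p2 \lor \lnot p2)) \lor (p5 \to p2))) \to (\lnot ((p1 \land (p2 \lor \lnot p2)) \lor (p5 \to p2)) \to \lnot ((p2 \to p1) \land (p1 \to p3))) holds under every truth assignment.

Valid

Assume the negation and expand:
Initial set: {\lnot ((((p2 \to p1) \land (p1 \to p3)) \to ((p1 \land (p2 \lor \lnot p2)) \lor (p5 \to p2))) \to (\lnot ((p1 \land (p2 \lor \lnot p2)) \lor (p5 \to p2)) \to \lnot ((p2 \to p1) \land (p1 \to p3))))}.
\lnot ((((p2 \to p1) \land (p1 \to p3)) \to ((p1 \land (p2 \lor \lnot p2)) \lor (p5 \to p2))) \to (\lnot ((p1 \land (p2 \lor \lnot p2)) \lor (p5 \to p2)) \to \lnot ((p2 \to p1) \land (p1 \to p3)))): α-rule — add (((p2 \to p1) \land (p1 \to p3)) \to ((p1 \land (p2 \lor \lnot p2)) \lor (p5 \to p2))), \lnot (\lnot ((p1 \land (p2 \lor \lnot p2)) \lor (p5 \to p2)) \to \lnot ((p2 \to p1) \land (p1 \to p3))).
\lnot (\lnot ((p1 \land (p2 \lor \lnot p2)) \lor (p5 \to p2)) \to \lnot ((p2 \to p1) \land (p1 \to p3))): α-rule — add \lnot ((p1 \land (p2 \lor \lnot p2)) \lor (p5 \to p2)), \lnot \lnot ((p2 \to p1) \land (p1 \to p3)).
\lnot ((p1 \land (p2 \lor \lnot p2)) \lor (p5 \to p2)): α-rule — add \lnot (p1 \land (p2 \lor \lnot p2)), \lnot (p5 \to p2).
\lnot \lnot ((p2 \to p1) \land (p1 \to p3)): α-rule — add (p2 \to p1), (p1 \to p3).
\lnot (p5 \to p2): α-rule — add p5, \lnot p2.
(((p2 \to p1) \land (p1 \to p3)) \to ((p1 \land (p2 \lor \lnot p2)) \lor (p5 \to p2))): β-rule — branch into \lnot ((p2 \to p1) \land (p1 \to p3))  //  ((p1 \land (p2 \lor \lnot p2)) \lor (p5 \to p2)).
  branch 1 (add \lnot ((p2 \to p1) \land (p1 \to p3))):
    \lnot (p1 \land (p2 \lor \lnot p2)): β-rule — branch into \lnot p1  //  \lnot (p2 \lor \lnot p2).
      branch 1.1 (add \lnot p1):
        (p2 \to p1): β-rule — branch into \lnot p2  //  p1.
          branch 1.1.1 (add \lnot p2):
            (p1 \to p3): β-rule — branch into \lnot p1  //  p3.
              branch 1.1.1.1 (add \lnot p1):
                \lnot ((p2 \to p1) \land (p1 \to p3)): β-rule — branch into \lnot (p2 \to p1)  //  \lnot (p1 \to p3).
                  branch 1.1.1.1.1 (add \lnot (p2 \to p1)):
                    \lnot (p2 \to p1): α-rule — add p2, \lnot p1.
                    × closes — contains both p2 and \lnot p2.
                  branch 1.1.1.1.2 (add \lnot (p1 \to p3)):
                    \lnot (p1 \to p3): α-rule — add p1, \lnot p3.
                    × closes — contains both p1 and \lnot p1.
              branch 1.1.1.2 (add p3):
                \lnot ((p2 \to p1) \land (p1 \to p3)): β-rule — branch into \lnot (p2 \to p1)  //  \lnot (p1 \to p3).
                  branch 1.1.1.2.1 (add \lnot (p2 \to p1)):
                    \lnot (p2 \to p1): α-rule — add p2, \lnot p1.
                    × closes — contains both p2 and \lnot p2.
                  branch 1.1.1.2.2 (add \lnot (p1 \to p3)):
                    \lnot (p1 \to p3): α-rule — add p1, \lnot p3.
                    × closes — contains both p1 and \lnot p1.
          branch 1.1.2 (add p1):
            × closes — contains both p1 and \lnot p1.
      branch 1.2 (add \lnot (p2 \lor \lnot p2)):
        \lnot (p2 \lor \lnot p2): α-rule — add \lnot p2, \lnot \lnot p2.
        × closes — contains both p2 and \lnot p2.
  branch 2 (add ((p1 \land (p2 \lor \lnot p2)) \lor (p5 \to p2))):
    \lnot (p1 \land (p2 \lor \lnot p2)): β-rule — branch into \lnot p1  //  \lnot (p2 \lor \lnot p2).
      branch 2.1 (add \lnot p1):
        (p2 \to p1): β-rule — branch into \lnot p2  //  p1.
          branch 2.1.1 (add \lnot p2):
            (p1 \to p3): β-rule — branch into \lnot p1  //  p3.
              branch 2.1.1.1 (add \lnot p1):
                ((p1 \land (p2 \lor \lnot p2)) \lor (p5 \to p2)): β-rule — branch into (p1 \land (p2 \lor \lnot p2))  //  (p5 \to p2).
                  branch 2.1.1.1.1 (add (p1 \land (p2 \lor \lnot p2))):
                    (p1 \land (p2 \lor \lnot p2)): α-rule — add p1, (p2 \lor \lnot p2).
                    × closes — contains both p1 and \lnot p1.
                  branch 2.1.1.1.2 (add (p5 \to p2)):
                    (p5 \to p2): β-rule — branch into \lnot p5  //  p2.
                      branch 2.1.1.1.2.1 (add \lnot p5):
                        × closes — contains both p5 and \lnot p5.
                      branch 2.1.1.1.2.2 (add p2):
                        × closes — contains both p2 and \lnot p2.
              branch 2.1.1.2 (add p3):
                ((p1 \land (p2 \lor \lnot p2)) \lor (p5 \to p2)): β-rule — branch into (p1 \land (p2 \lor \lnot p2))  //  (p5 \to p2).
                  branch 2.1.1.2.1 (add (p1 \land (p2 \lor \lnot p2))):
                    (p1 \land (p2 \lor \lnot p2)): α-rule — add p1, (p2 \lor \lnot p2).
                    × closes — contains both p1 and \lnot p1.
                  branch 2.1.1.2.2 (add (p5 \to p2)):
                    (p5 \to p2): β-rule — branch into \lnot p5  //  p2.
                      branch 2.1.1.2.2.1 (add \lnot p5):
                        × closes — contains both p5 and \lnot p5.
                      branch 2.1.1.2.2.2 (add p2):
                        × closes — contains both p2 and \lnot p2.
          branch 2.1.2 (add p1):
            × closes — contains both p1 and \lnot p1.
      branch 2.2 (add \lnot (p2 \lor \lnot p2)):
        \lnot (p2 \lor \lnot p2): α-rule — add \lnot p2, \lnot \lnot p2.
        × closes — contains both p2 and \lnot p2.
All 14 branches close.
Every branch closed, so the negation is unsatisfiable and the formula is valid.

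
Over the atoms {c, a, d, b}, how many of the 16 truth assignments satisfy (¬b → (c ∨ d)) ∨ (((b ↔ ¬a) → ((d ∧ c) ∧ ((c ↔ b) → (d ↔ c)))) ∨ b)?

Initial set: {((¬b → (c ∨ d)) ∨ (((b ↔ ¬a) → ((d ∧ c) ∧ ((c ↔ b) → (d ↔ c)))) ∨ b))}.
((¬b → (c ∨ d)) ∨ (((b ↔ ¬a) → ((d ∧ c) ∧ ((c ↔ b) → (d ↔ c)))) ∨ b)): β-rule — branch into (¬b → (c ∨ d))  //  (((b ↔ ¬a) → ((d ∧ c) ∧ ((c ↔ b) → (d ↔ c)))) ∨ b).
  branch 1 (add (¬b → (c ∨ d))):
    (¬b → (c ∨ d)): β-rule — branch into ¬¬b  //  (c ∨ d).
      branch 1.1 (add ¬¬b):
        ○ open, literals {b=1}.
      branch 1.2 (add (c ∨ d)):
        (c ∨ d): β-rule — branch into c  //  d.
          branch 1.2.1 (add c):
            ○ open, literals {c=1}.
          branch 1.2.2 (add d):
            ○ open, literals {d=1}.
  branch 2 (add (((b ↔ ¬a) → ((d ∧ c) ∧ ((c ↔ b) → (d ↔ c)))) ∨ b)):
    (((b ↔ ¬a) → ((d ∧ c) ∧ ((c ↔ b) → (d ↔ c)))) ∨ b): β-rule — branch into ((b ↔ ¬a) → ((d ∧ c) ∧ ((c ↔ b) → (d ↔ c))))  //  b.
      branch 2.1 (add ((b ↔ ¬a) → ((d ∧ c) ∧ ((c ↔ b) → (d ↔ c))))):
        ((b ↔ ¬a) → ((d ∧ c) ∧ ((c ↔ b) → (d ↔ c)))): β-rule — branch into ¬(b ↔ ¬a)  //  ((d ∧ c) ∧ ((c ↔ b) → (d ↔ c))).
          branch 2.1.1 (add ¬(b ↔ ¬a)):
            ¬(b ↔ ¬a): β-rule — branch into b, ¬¬a  //  ¬b, ¬a.
              branch 2.1.1.1 (add b, ¬¬a):
                ○ open, literals {a=1, b=1}.
              branch 2.1.1.2 (add ¬b, ¬a):
                ○ open, literals {a=0, b=0}.
          branch 2.1.2 (add ((d ∧ c) ∧ ((c ↔ b) → (d ↔ c)))):
            ((d ∧ c) ∧ ((c ↔ b) → (d ↔ c))): α-rule — add (d ∧ c), ((c ↔ b) → (d ↔ c)).
            (d ∧ c): α-rule — add d, c.
            ((c ↔ b) → (d ↔ c)): β-rule — branch into ¬(c ↔ b)  //  (d ↔ c).
              branch 2.1.2.1 (add ¬(c ↔ b)):
                ¬(c ↔ b): β-rule — branch into c, ¬b  //  ¬c, b.
                  branch 2.1.2.1.1 (add c, ¬b):
                    ○ open, literals {b=0, c=1, d=1}.
                  branch 2.1.2.1.2 (add ¬c, b):
                    × closes — contains both c and ¬c.
              branch 2.1.2.2 (add (d ↔ c)):
                (d ↔ c): β-rule — branch into d, c  //  ¬d, ¬c.
                  branch 2.1.2.2.1 (add d, c):
                    ○ open, literals {c=1, d=1}.
                  branch 2.1.2.2.2 (add ¬d, ¬c):
                    × closes — contains both d and ¬d.
      branch 2.2 (add b):
        ○ open, literals {b=1}.
2 branches closed, 8 open.
Each open branch fixes some atoms; the unmentioned ones are free. Counting distinct full assignments: branch {b=1} (c, a, d) contributes 8 new; branch {c=1} (a, d, b) contributes 4 new; branch {d=1} (c, a, b) contributes 2 new; branch {a=1, b=1} (c, d) contributes 0 new; branch {a=0, b=0} (c, d) contributes 1 new; branch {b=0, c=1, d=1} (a) contributes 0 new; branch {c=1, d=1} (a, b) contributes 0 new; branch {b=1} (c, a, d) contributes 0 new. Total: 15.

15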